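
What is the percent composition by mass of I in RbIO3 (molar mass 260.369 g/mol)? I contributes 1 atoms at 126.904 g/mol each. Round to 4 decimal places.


pct = 100 * (n_elem * M_elem) / M_total
mass_contribution = 1 * 126.904 = 126.904 g/mol
pct = 100 * 126.904 / 260.369
pct = 48.74005738 %, rounded to 4 dp:

48.7401 %


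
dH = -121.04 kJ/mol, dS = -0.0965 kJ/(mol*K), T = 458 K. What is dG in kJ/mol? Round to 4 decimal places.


Gibbs: dG = dH - T*dS (consistent units, dS already in kJ/(mol*K)).
T*dS = 458 * -0.0965 = -44.197
dG = -121.04 - (-44.197)
dG = -76.843 kJ/mol, rounded to 4 dp:

-76.8430 kJ/mol


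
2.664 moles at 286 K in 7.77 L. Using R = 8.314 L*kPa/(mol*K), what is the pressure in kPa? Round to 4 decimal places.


PV = nRT, solve for P = nRT / V.
nRT = 2.664 * 8.314 * 286 = 6334.4699
P = 6334.4699 / 7.77
P = 815.24709138 kPa, rounded to 4 dp:

815.2471 kPa


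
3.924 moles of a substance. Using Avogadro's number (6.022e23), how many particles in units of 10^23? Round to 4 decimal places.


N = n * NA, then divide by 1e23 for the requested units.
N / 1e23 = n * 6.022
N / 1e23 = 3.924 * 6.022
N / 1e23 = 23.630328, rounded to 4 dp:

23.6303


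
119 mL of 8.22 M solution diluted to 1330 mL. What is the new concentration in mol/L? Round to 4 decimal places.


Dilution: M1*V1 = M2*V2, solve for M2.
M2 = M1*V1 / V2
M2 = 8.22 * 119 / 1330
M2 = 978.18 / 1330
M2 = 0.73547368 mol/L, rounded to 4 dp:

0.7355 mol/L


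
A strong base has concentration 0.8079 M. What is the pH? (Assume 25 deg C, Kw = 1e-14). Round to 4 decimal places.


A strong base dissociates completely, so [OH-] equals the given concentration.
pOH = -log10([OH-]) = -log10(0.8079) = 0.092642
pH = 14 - pOH = 14 - 0.092642
pH = 13.907358, rounded to 4 dp:

13.9074


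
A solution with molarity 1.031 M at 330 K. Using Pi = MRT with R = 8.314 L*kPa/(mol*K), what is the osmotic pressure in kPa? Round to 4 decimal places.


Osmotic pressure (van't Hoff): Pi = M*R*T.
RT = 8.314 * 330 = 2743.62
Pi = 1.031 * 2743.62
Pi = 2828.67222 kPa, rounded to 4 dp:

2828.6722 kPa


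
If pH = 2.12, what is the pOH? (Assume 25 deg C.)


At 25 deg C, pH + pOH = 14.
pOH = 14 - pH = 14 - 2.12
pOH = 11.88:

11.88


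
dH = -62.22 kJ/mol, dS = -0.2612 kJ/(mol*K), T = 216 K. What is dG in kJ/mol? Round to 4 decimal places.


Gibbs: dG = dH - T*dS (consistent units, dS already in kJ/(mol*K)).
T*dS = 216 * -0.2612 = -56.4192
dG = -62.22 - (-56.4192)
dG = -5.8008 kJ/mol, rounded to 4 dp:

-5.8008 kJ/mol


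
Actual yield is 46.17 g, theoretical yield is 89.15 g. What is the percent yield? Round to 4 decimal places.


% yield = 100 * actual / theoretical
% yield = 100 * 46.17 / 89.15
% yield = 51.78911946 %, rounded to 4 dp:

51.7891 %


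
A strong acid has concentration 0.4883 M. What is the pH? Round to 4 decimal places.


A strong acid dissociates completely, so [H+] equals the given concentration.
pH = -log10([H+]) = -log10(0.4883)
pH = 0.31131328, rounded to 4 dp:

0.3113


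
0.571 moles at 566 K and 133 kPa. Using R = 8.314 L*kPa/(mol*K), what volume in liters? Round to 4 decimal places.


PV = nRT, solve for V = nRT / P.
nRT = 0.571 * 8.314 * 566 = 2686.9684
V = 2686.9684 / 133
V = 20.20276992 L, rounded to 4 dp:

20.2028 L


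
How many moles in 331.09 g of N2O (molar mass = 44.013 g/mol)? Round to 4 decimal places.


n = mass / M
n = 331.09 / 44.013
n = 7.52255016 mol, rounded to 4 dp:

7.5226 mol


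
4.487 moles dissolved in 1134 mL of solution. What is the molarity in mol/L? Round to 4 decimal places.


Convert volume to liters: V_L = V_mL / 1000.
V_L = 1134 / 1000 = 1.134 L
M = n / V_L = 4.487 / 1.134
M = 3.95679012 mol/L, rounded to 4 dp:

3.9568 mol/L


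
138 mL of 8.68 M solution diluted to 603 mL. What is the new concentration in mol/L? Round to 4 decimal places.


Dilution: M1*V1 = M2*V2, solve for M2.
M2 = M1*V1 / V2
M2 = 8.68 * 138 / 603
M2 = 1197.84 / 603
M2 = 1.98646766 mol/L, rounded to 4 dp:

1.9865 mol/L


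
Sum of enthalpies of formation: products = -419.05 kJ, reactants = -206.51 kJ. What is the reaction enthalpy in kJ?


dH_rxn = sum(dH_f products) - sum(dH_f reactants)
dH_rxn = -419.05 - (-206.51)
dH_rxn = -212.54 kJ:

-212.54 kJ


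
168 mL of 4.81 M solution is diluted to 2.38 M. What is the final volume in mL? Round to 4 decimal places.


Dilution: M1*V1 = M2*V2, solve for V2.
V2 = M1*V1 / M2
V2 = 4.81 * 168 / 2.38
V2 = 808.08 / 2.38
V2 = 339.52941176 mL, rounded to 4 dp:

339.5294 mL


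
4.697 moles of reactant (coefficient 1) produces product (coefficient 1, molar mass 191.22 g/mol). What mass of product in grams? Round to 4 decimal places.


Use the coefficient ratio to convert reactant moles to product moles, then multiply by the product's molar mass.
moles_P = moles_R * (coeff_P / coeff_R) = 4.697 * (1/1) = 4.697
mass_P = moles_P * M_P = 4.697 * 191.22
mass_P = 898.16034 g, rounded to 4 dp:

898.1603 g


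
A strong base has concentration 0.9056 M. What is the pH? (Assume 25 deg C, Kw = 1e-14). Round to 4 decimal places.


A strong base dissociates completely, so [OH-] equals the given concentration.
pOH = -log10([OH-]) = -log10(0.9056) = 0.043064
pH = 14 - pOH = 14 - 0.043064
pH = 13.956936, rounded to 4 dp:

13.9569


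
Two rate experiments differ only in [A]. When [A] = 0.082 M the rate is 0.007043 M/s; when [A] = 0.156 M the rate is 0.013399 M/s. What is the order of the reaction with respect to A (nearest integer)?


Rate is proportional to [A]^n, so rate2/rate1 = ([A]2/[A]1)^n. Take logs to solve for n.
rate2/rate1 = 0.013399 / 0.007043 = 1.9025
[A]2/[A]1 = 0.156 / 0.082 = 1.9024
n = ln(1.9025) / ln(1.9024) = 1.0
Nearest integer order:

1


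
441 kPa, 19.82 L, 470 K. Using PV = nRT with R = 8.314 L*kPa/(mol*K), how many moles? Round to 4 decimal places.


PV = nRT, solve for n = PV / (RT).
PV = 441 * 19.82 = 8740.62
RT = 8.314 * 470 = 3907.58
n = 8740.62 / 3907.58
n = 2.23683712 mol, rounded to 4 dp:

2.2368 mol


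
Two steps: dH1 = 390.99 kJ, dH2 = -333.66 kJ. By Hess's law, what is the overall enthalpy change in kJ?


Hess's law: enthalpy is a state function, so add the step enthalpies.
dH_total = dH1 + dH2 = 390.99 + (-333.66)
dH_total = 57.33 kJ:

57.33 kJ


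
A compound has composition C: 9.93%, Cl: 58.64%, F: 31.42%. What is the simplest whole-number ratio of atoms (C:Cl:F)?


Assume 100 g of compound, divide each mass% by atomic mass to get moles, then normalize by the smallest to get a raw atom ratio.
Moles per 100 g: C: 9.93/12.011 = 0.8267, Cl: 58.64/35.453 = 1.654, F: 31.42/18.998 = 1.6539
Raw ratio (divide by min = 0.8267): C: 1.0, Cl: 2.001, F: 2.0
Multiply by 1 to clear fractions: C: 1.0 ~= 1, Cl: 2.001 ~= 2, F: 2.0 ~= 2
Reduce by GCD to get the simplest whole-number ratio:

1:2:2


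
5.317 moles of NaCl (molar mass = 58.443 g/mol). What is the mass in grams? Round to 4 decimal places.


mass = n * M
mass = 5.317 * 58.443
mass = 310.741431 g, rounded to 4 dp:

310.7414 g


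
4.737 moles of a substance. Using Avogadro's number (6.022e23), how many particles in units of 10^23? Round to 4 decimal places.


N = n * NA, then divide by 1e23 for the requested units.
N / 1e23 = n * 6.022
N / 1e23 = 4.737 * 6.022
N / 1e23 = 28.526214, rounded to 4 dp:

28.5262


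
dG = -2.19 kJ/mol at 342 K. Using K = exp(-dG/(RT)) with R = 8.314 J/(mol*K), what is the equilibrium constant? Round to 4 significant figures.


dG is in kJ/mol; multiply by 1000 to match R in J/(mol*K).
RT = 8.314 * 342 = 2843.388 J/mol
exponent = -dG*1000 / (RT) = -(-2.19*1000) / 2843.388 = 0.77020794
K = exp(0.77020794)
K = 2.1602154, rounded to 4 significant figures:

2.160


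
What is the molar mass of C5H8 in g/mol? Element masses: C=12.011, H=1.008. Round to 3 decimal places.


M = sum(count * atomic_mass) over atoms.
M = 5*12.011 + 8*1.008
M = 60.055 + 8.064
M = 68.119 g/mol, rounded to 3 dp:

68.119 g/mol


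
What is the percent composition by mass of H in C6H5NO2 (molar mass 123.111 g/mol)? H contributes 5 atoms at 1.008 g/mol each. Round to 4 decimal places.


pct = 100 * (n_elem * M_elem) / M_total
mass_contribution = 5 * 1.008 = 5.04 g/mol
pct = 100 * 5.04 / 123.111
pct = 4.09386651 %, rounded to 4 dp:

4.0939 %


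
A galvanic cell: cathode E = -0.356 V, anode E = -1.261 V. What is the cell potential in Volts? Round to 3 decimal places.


Standard cell potential: E_cell = E_cathode - E_anode.
E_cell = -0.356 - (-1.261)
E_cell = 0.905 V, rounded to 3 dp:

0.905 V


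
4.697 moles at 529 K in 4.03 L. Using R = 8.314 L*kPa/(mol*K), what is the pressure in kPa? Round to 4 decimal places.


PV = nRT, solve for P = nRT / V.
nRT = 4.697 * 8.314 * 529 = 20657.9039
P = 20657.9039 / 4.03
P = 5126.03074442 kPa, rounded to 4 dp:

5126.0307 kPa


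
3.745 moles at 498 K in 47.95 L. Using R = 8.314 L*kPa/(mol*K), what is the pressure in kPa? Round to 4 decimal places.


PV = nRT, solve for P = nRT / V.
nRT = 3.745 * 8.314 * 498 = 15505.6931
P = 15505.6931 / 47.95
P = 323.37211887 kPa, rounded to 4 dp:

323.3721 kPa


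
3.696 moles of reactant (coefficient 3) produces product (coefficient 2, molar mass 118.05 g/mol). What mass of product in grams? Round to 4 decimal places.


Use the coefficient ratio to convert reactant moles to product moles, then multiply by the product's molar mass.
moles_P = moles_R * (coeff_P / coeff_R) = 3.696 * (2/3) = 2.464
mass_P = moles_P * M_P = 2.464 * 118.05
mass_P = 290.8752 g, rounded to 4 dp:

290.8752 g


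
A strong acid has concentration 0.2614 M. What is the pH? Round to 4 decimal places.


A strong acid dissociates completely, so [H+] equals the given concentration.
pH = -log10([H+]) = -log10(0.2614)
pH = 0.58269442, rounded to 4 dp:

0.5827


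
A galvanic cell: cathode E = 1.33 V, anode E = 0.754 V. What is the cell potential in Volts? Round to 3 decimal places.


Standard cell potential: E_cell = E_cathode - E_anode.
E_cell = 1.33 - (0.754)
E_cell = 0.576 V, rounded to 3 dp:

0.576 V


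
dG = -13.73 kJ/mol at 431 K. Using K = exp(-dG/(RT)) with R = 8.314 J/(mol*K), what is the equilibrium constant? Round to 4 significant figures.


dG is in kJ/mol; multiply by 1000 to match R in J/(mol*K).
RT = 8.314 * 431 = 3583.334 J/mol
exponent = -dG*1000 / (RT) = -(-13.73*1000) / 3583.334 = 3.83162719
K = exp(3.83162719)
K = 46.137552, rounded to 4 significant figures:

46.14


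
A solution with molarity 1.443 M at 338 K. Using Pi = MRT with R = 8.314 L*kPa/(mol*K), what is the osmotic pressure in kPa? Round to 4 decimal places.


Osmotic pressure (van't Hoff): Pi = M*R*T.
RT = 8.314 * 338 = 2810.132
Pi = 1.443 * 2810.132
Pi = 4055.020476 kPa, rounded to 4 dp:

4055.0205 kPa


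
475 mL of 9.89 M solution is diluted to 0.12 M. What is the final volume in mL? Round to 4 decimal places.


Dilution: M1*V1 = M2*V2, solve for V2.
V2 = M1*V1 / M2
V2 = 9.89 * 475 / 0.12
V2 = 4697.75 / 0.12
V2 = 39147.91666667 mL, rounded to 4 dp:

39147.9167 mL


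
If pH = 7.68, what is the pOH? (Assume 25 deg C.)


At 25 deg C, pH + pOH = 14.
pOH = 14 - pH = 14 - 7.68
pOH = 6.32:

6.32


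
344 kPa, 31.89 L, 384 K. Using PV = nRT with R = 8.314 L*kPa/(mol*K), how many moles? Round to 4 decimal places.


PV = nRT, solve for n = PV / (RT).
PV = 344 * 31.89 = 10970.16
RT = 8.314 * 384 = 3192.576
n = 10970.16 / 3192.576
n = 3.43614686 mol, rounded to 4 dp:

3.4361 mol


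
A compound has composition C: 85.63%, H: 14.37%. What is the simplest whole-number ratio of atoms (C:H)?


Assume 100 g of compound, divide each mass% by atomic mass to get moles, then normalize by the smallest to get a raw atom ratio.
Moles per 100 g: C: 85.63/12.011 = 7.1293, H: 14.37/1.008 = 14.256
Raw ratio (divide by min = 7.1293): C: 1.0, H: 2.0
Multiply by 1 to clear fractions: C: 1.0 ~= 1, H: 2.0 ~= 2
Reduce by GCD to get the simplest whole-number ratio:

1:2


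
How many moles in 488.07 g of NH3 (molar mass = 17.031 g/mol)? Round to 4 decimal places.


n = mass / M
n = 488.07 / 17.031
n = 28.65774177 mol, rounded to 4 dp:

28.6577 mol


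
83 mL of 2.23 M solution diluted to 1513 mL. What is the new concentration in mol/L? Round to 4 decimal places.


Dilution: M1*V1 = M2*V2, solve for M2.
M2 = M1*V1 / V2
M2 = 2.23 * 83 / 1513
M2 = 185.09 / 1513
M2 = 0.12233311 mol/L, rounded to 4 dp:

0.1223 mol/L


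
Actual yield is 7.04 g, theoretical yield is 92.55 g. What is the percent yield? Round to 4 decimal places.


% yield = 100 * actual / theoretical
% yield = 100 * 7.04 / 92.55
% yield = 7.60669908 %, rounded to 4 dp:

7.6067 %


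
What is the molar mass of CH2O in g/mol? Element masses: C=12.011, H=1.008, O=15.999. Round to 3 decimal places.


M = sum(count * atomic_mass) over atoms.
M = 1*12.011 + 2*1.008 + 1*15.999
M = 12.011 + 2.016 + 15.999
M = 30.026 g/mol, rounded to 3 dp:

30.026 g/mol


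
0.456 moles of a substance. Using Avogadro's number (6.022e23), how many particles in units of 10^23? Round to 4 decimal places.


N = n * NA, then divide by 1e23 for the requested units.
N / 1e23 = n * 6.022
N / 1e23 = 0.456 * 6.022
N / 1e23 = 2.746032, rounded to 4 dp:

2.7460


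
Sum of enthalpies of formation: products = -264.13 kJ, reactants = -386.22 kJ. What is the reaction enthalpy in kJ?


dH_rxn = sum(dH_f products) - sum(dH_f reactants)
dH_rxn = -264.13 - (-386.22)
dH_rxn = 122.09 kJ:

122.09 kJ


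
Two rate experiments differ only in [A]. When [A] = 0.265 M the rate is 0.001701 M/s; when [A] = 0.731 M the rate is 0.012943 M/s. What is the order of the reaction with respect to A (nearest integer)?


Rate is proportional to [A]^n, so rate2/rate1 = ([A]2/[A]1)^n. Take logs to solve for n.
rate2/rate1 = 0.012943 / 0.001701 = 7.6091
[A]2/[A]1 = 0.731 / 0.265 = 2.7585
n = ln(7.6091) / ln(2.7585) = 2.0
Nearest integer order:

2


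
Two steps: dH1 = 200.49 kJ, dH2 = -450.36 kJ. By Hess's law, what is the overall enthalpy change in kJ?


Hess's law: enthalpy is a state function, so add the step enthalpies.
dH_total = dH1 + dH2 = 200.49 + (-450.36)
dH_total = -249.87 kJ:

-249.87 kJ


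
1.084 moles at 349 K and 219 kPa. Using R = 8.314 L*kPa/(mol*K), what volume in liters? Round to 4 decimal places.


PV = nRT, solve for V = nRT / P.
nRT = 1.084 * 8.314 * 349 = 3145.3192
V = 3145.3192 / 219
V = 14.36218813 L, rounded to 4 dp:

14.3622 L


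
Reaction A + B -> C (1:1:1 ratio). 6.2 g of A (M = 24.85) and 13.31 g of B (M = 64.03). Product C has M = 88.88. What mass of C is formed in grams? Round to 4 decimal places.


Find moles of each reactant; the smaller value is the limiting reagent in a 1:1:1 reaction, so moles_C equals moles of the limiter.
n_A = mass_A / M_A = 6.2 / 24.85 = 0.249497 mol
n_B = mass_B / M_B = 13.31 / 64.03 = 0.207871 mol
Limiting reagent: B (smaller), n_limiting = 0.207871 mol
mass_C = n_limiting * M_C = 0.207871 * 88.88
mass_C = 18.47557448 g, rounded to 4 dp:

18.4756 g


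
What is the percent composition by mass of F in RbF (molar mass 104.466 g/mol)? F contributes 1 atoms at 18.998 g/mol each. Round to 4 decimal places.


pct = 100 * (n_elem * M_elem) / M_total
mass_contribution = 1 * 18.998 = 18.998 g/mol
pct = 100 * 18.998 / 104.466
pct = 18.18582122 %, rounded to 4 dp:

18.1858 %


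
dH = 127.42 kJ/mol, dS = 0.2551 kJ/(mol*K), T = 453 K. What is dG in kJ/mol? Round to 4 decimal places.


Gibbs: dG = dH - T*dS (consistent units, dS already in kJ/(mol*K)).
T*dS = 453 * 0.2551 = 115.5603
dG = 127.42 - (115.5603)
dG = 11.8597 kJ/mol, rounded to 4 dp:

11.8597 kJ/mol


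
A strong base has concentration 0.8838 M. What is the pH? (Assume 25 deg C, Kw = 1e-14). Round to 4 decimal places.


A strong base dissociates completely, so [OH-] equals the given concentration.
pOH = -log10([OH-]) = -log10(0.8838) = 0.053646
pH = 14 - pOH = 14 - 0.053646
pH = 13.946354, rounded to 4 dp:

13.9464


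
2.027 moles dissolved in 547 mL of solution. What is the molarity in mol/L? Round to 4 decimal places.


Convert volume to liters: V_L = V_mL / 1000.
V_L = 547 / 1000 = 0.547 L
M = n / V_L = 2.027 / 0.547
M = 3.70566728 mol/L, rounded to 4 dp:

3.7057 mol/L


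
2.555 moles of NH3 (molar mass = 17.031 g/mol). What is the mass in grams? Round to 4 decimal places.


mass = n * M
mass = 2.555 * 17.031
mass = 43.514205 g, rounded to 4 dp:

43.5142 g


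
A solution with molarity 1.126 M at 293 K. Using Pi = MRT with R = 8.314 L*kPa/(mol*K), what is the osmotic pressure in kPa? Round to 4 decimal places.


Osmotic pressure (van't Hoff): Pi = M*R*T.
RT = 8.314 * 293 = 2436.002
Pi = 1.126 * 2436.002
Pi = 2742.938252 kPa, rounded to 4 dp:

2742.9383 kPa


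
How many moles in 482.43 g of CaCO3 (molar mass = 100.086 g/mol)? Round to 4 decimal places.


n = mass / M
n = 482.43 / 100.086
n = 4.82015467 mol, rounded to 4 dp:

4.8202 mol


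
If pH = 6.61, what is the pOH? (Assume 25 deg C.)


At 25 deg C, pH + pOH = 14.
pOH = 14 - pH = 14 - 6.61
pOH = 7.39:

7.39


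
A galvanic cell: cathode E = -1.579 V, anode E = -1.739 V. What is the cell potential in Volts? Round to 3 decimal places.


Standard cell potential: E_cell = E_cathode - E_anode.
E_cell = -1.579 - (-1.739)
E_cell = 0.16 V, rounded to 3 dp:

0.160 V


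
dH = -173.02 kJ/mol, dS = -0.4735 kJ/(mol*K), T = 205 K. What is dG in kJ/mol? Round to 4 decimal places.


Gibbs: dG = dH - T*dS (consistent units, dS already in kJ/(mol*K)).
T*dS = 205 * -0.4735 = -97.0675
dG = -173.02 - (-97.0675)
dG = -75.9525 kJ/mol, rounded to 4 dp:

-75.9525 kJ/mol


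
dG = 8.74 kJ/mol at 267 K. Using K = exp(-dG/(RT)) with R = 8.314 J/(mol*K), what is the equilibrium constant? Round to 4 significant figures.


dG is in kJ/mol; multiply by 1000 to match R in J/(mol*K).
RT = 8.314 * 267 = 2219.838 J/mol
exponent = -dG*1000 / (RT) = -(8.74*1000) / 2219.838 = -3.93722425
K = exp(-3.93722425)
K = 0.019502273, rounded to 4 significant figures:

0.01950


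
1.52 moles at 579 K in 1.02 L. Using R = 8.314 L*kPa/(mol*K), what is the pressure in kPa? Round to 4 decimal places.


PV = nRT, solve for P = nRT / V.
nRT = 1.52 * 8.314 * 579 = 7316.9851
P = 7316.9851 / 1.02
P = 7173.51480392 kPa, rounded to 4 dp:

7173.5148 kPa


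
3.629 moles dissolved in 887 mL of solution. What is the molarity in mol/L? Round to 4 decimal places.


Convert volume to liters: V_L = V_mL / 1000.
V_L = 887 / 1000 = 0.887 L
M = n / V_L = 3.629 / 0.887
M = 4.09131905 mol/L, rounded to 4 dp:

4.0913 mol/L


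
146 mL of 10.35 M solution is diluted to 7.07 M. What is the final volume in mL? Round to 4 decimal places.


Dilution: M1*V1 = M2*V2, solve for V2.
V2 = M1*V1 / M2
V2 = 10.35 * 146 / 7.07
V2 = 1511.1 / 7.07
V2 = 213.73408769 mL, rounded to 4 dp:

213.7341 mL


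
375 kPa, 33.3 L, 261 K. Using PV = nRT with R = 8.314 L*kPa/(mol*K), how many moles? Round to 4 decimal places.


PV = nRT, solve for n = PV / (RT).
PV = 375 * 33.3 = 12487.5
RT = 8.314 * 261 = 2169.954
n = 12487.5 / 2169.954
n = 5.75473028 mol, rounded to 4 dp:

5.7547 mol


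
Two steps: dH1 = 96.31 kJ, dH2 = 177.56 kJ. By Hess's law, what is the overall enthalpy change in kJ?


Hess's law: enthalpy is a state function, so add the step enthalpies.
dH_total = dH1 + dH2 = 96.31 + (177.56)
dH_total = 273.87 kJ:

273.87 kJ


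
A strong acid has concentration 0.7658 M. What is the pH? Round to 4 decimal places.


A strong acid dissociates completely, so [H+] equals the given concentration.
pH = -log10([H+]) = -log10(0.7658)
pH = 0.11588464, rounded to 4 dp:

0.1159


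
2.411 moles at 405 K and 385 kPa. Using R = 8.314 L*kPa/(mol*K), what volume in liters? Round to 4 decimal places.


PV = nRT, solve for V = nRT / P.
nRT = 2.411 * 8.314 * 405 = 8118.2469
V = 8118.2469 / 385
V = 21.08635558 L, rounded to 4 dp:

21.0864 L


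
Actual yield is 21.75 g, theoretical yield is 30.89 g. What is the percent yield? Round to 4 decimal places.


% yield = 100 * actual / theoretical
% yield = 100 * 21.75 / 30.89
% yield = 70.41113629 %, rounded to 4 dp:

70.4111 %


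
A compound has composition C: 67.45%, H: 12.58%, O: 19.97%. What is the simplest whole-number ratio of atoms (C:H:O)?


Assume 100 g of compound, divide each mass% by atomic mass to get moles, then normalize by the smallest to get a raw atom ratio.
Moles per 100 g: C: 67.45/12.011 = 5.6157, H: 12.58/1.008 = 12.4802, O: 19.97/15.999 = 1.2482
Raw ratio (divide by min = 1.2482): C: 4.499, H: 9.999, O: 1.0
Multiply by 2 to clear fractions: C: 8.998 ~= 9, H: 19.997 ~= 20, O: 2.0 ~= 2
Reduce by GCD to get the simplest whole-number ratio:

9:20:2


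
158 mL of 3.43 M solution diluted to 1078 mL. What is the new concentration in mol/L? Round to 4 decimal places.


Dilution: M1*V1 = M2*V2, solve for M2.
M2 = M1*V1 / V2
M2 = 3.43 * 158 / 1078
M2 = 541.94 / 1078
M2 = 0.50272727 mol/L, rounded to 4 dp:

0.5027 mol/L


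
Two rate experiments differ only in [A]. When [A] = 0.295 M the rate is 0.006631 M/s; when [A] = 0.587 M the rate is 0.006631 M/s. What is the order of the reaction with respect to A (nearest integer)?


Rate is proportional to [A]^n, so rate2/rate1 = ([A]2/[A]1)^n. Take logs to solve for n.
rate2/rate1 = 0.006631 / 0.006631 = 1.0
[A]2/[A]1 = 0.587 / 0.295 = 1.9898
n = ln(1.0) / ln(1.9898) = 0.0
Nearest integer order:

0


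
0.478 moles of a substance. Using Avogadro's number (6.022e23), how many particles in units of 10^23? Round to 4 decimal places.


N = n * NA, then divide by 1e23 for the requested units.
N / 1e23 = n * 6.022
N / 1e23 = 0.478 * 6.022
N / 1e23 = 2.878516, rounded to 4 dp:

2.8785


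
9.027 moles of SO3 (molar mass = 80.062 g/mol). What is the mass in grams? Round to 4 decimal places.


mass = n * M
mass = 9.027 * 80.062
mass = 722.719674 g, rounded to 4 dp:

722.7197 g


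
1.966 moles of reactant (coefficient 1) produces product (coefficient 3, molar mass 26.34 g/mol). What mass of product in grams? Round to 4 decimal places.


Use the coefficient ratio to convert reactant moles to product moles, then multiply by the product's molar mass.
moles_P = moles_R * (coeff_P / coeff_R) = 1.966 * (3/1) = 5.898
mass_P = moles_P * M_P = 5.898 * 26.34
mass_P = 155.35332 g, rounded to 4 dp:

155.3533 g


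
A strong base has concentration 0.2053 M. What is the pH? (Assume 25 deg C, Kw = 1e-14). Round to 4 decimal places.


A strong base dissociates completely, so [OH-] equals the given concentration.
pOH = -log10([OH-]) = -log10(0.2053) = 0.687611
pH = 14 - pOH = 14 - 0.687611
pH = 13.312389, rounded to 4 dp:

13.3124


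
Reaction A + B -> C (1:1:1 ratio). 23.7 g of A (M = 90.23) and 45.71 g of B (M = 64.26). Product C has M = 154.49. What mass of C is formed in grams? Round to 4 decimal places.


Find moles of each reactant; the smaller value is the limiting reagent in a 1:1:1 reaction, so moles_C equals moles of the limiter.
n_A = mass_A / M_A = 23.7 / 90.23 = 0.262662 mol
n_B = mass_B / M_B = 45.71 / 64.26 = 0.711329 mol
Limiting reagent: A (smaller), n_limiting = 0.262662 mol
mass_C = n_limiting * M_C = 0.262662 * 154.49
mass_C = 40.57865238 g, rounded to 4 dp:

40.5787 g


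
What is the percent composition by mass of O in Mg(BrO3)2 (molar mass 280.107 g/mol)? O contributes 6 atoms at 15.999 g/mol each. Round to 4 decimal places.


pct = 100 * (n_elem * M_elem) / M_total
mass_contribution = 6 * 15.999 = 95.994 g/mol
pct = 100 * 95.994 / 280.107
pct = 34.27047521 %, rounded to 4 dp:

34.2705 %


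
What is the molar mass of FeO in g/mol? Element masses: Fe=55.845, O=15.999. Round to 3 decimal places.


M = sum(count * atomic_mass) over atoms.
M = 1*55.845 + 1*15.999
M = 55.845 + 15.999
M = 71.844 g/mol, rounded to 3 dp:

71.844 g/mol


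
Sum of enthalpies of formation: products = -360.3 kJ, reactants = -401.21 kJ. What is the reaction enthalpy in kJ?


dH_rxn = sum(dH_f products) - sum(dH_f reactants)
dH_rxn = -360.3 - (-401.21)
dH_rxn = 40.91 kJ:

40.91 kJ


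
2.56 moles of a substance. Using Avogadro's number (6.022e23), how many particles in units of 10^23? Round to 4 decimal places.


N = n * NA, then divide by 1e23 for the requested units.
N / 1e23 = n * 6.022
N / 1e23 = 2.56 * 6.022
N / 1e23 = 15.41632, rounded to 4 dp:

15.4163


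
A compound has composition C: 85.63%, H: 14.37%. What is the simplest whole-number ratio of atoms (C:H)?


Assume 100 g of compound, divide each mass% by atomic mass to get moles, then normalize by the smallest to get a raw atom ratio.
Moles per 100 g: C: 85.63/12.011 = 7.1293, H: 14.37/1.008 = 14.256
Raw ratio (divide by min = 7.1293): C: 1.0, H: 2.0
Multiply by 1 to clear fractions: C: 1.0 ~= 1, H: 2.0 ~= 2
Reduce by GCD to get the simplest whole-number ratio:

1:2


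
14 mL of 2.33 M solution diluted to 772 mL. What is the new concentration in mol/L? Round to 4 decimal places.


Dilution: M1*V1 = M2*V2, solve for M2.
M2 = M1*V1 / V2
M2 = 2.33 * 14 / 772
M2 = 32.62 / 772
M2 = 0.04225389 mol/L, rounded to 4 dp:

0.0423 mol/L


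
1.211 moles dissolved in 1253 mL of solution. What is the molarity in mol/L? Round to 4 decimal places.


Convert volume to liters: V_L = V_mL / 1000.
V_L = 1253 / 1000 = 1.253 L
M = n / V_L = 1.211 / 1.253
M = 0.96648045 mol/L, rounded to 4 dp:

0.9665 mol/L


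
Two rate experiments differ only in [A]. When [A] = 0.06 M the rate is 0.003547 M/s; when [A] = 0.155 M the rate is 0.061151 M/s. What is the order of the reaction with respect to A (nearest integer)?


Rate is proportional to [A]^n, so rate2/rate1 = ([A]2/[A]1)^n. Take logs to solve for n.
rate2/rate1 = 0.061151 / 0.003547 = 17.2402
[A]2/[A]1 = 0.155 / 0.06 = 2.5833
n = ln(17.2402) / ln(2.5833) = 3.0
Nearest integer order:

3


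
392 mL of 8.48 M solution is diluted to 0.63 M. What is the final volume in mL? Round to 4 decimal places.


Dilution: M1*V1 = M2*V2, solve for V2.
V2 = M1*V1 / M2
V2 = 8.48 * 392 / 0.63
V2 = 3324.16 / 0.63
V2 = 5276.44444444 mL, rounded to 4 dp:

5276.4444 mL


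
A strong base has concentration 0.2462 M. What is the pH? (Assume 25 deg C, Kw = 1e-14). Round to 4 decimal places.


A strong base dissociates completely, so [OH-] equals the given concentration.
pOH = -log10([OH-]) = -log10(0.2462) = 0.608712
pH = 14 - pOH = 14 - 0.608712
pH = 13.391288, rounded to 4 dp:

13.3913


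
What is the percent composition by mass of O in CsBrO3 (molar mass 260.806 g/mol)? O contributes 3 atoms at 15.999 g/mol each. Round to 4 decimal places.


pct = 100 * (n_elem * M_elem) / M_total
mass_contribution = 3 * 15.999 = 47.997 g/mol
pct = 100 * 47.997 / 260.806
pct = 18.40333428 %, rounded to 4 dp:

18.4033 %


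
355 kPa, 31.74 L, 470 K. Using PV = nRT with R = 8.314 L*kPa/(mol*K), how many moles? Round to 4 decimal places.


PV = nRT, solve for n = PV / (RT).
PV = 355 * 31.74 = 11267.7
RT = 8.314 * 470 = 3907.58
n = 11267.7 / 3907.58
n = 2.88354941 mol, rounded to 4 dp:

2.8835 mol


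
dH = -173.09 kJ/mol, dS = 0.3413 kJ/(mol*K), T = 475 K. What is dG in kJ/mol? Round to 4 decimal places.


Gibbs: dG = dH - T*dS (consistent units, dS already in kJ/(mol*K)).
T*dS = 475 * 0.3413 = 162.1175
dG = -173.09 - (162.1175)
dG = -335.2075 kJ/mol, rounded to 4 dp:

-335.2075 kJ/mol


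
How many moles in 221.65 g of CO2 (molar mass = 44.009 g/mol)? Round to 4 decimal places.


n = mass / M
n = 221.65 / 44.009
n = 5.03646981 mol, rounded to 4 dp:

5.0365 mol


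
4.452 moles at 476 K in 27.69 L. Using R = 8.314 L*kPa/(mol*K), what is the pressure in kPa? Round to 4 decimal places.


PV = nRT, solve for P = nRT / V.
nRT = 4.452 * 8.314 * 476 = 17618.6297
P = 17618.6297 / 27.69
P = 636.28131817 kPa, rounded to 4 dp:

636.2813 kPa


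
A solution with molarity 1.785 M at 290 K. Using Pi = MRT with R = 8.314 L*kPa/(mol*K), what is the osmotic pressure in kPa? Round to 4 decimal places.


Osmotic pressure (van't Hoff): Pi = M*R*T.
RT = 8.314 * 290 = 2411.06
Pi = 1.785 * 2411.06
Pi = 4303.7421 kPa, rounded to 4 dp:

4303.7421 kPa


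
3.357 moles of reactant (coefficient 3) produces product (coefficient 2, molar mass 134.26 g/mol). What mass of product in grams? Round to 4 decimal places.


Use the coefficient ratio to convert reactant moles to product moles, then multiply by the product's molar mass.
moles_P = moles_R * (coeff_P / coeff_R) = 3.357 * (2/3) = 2.238
mass_P = moles_P * M_P = 2.238 * 134.26
mass_P = 300.47388 g, rounded to 4 dp:

300.4739 g


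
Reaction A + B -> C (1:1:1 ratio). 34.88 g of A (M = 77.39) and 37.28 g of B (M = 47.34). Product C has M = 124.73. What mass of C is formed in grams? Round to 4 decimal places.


Find moles of each reactant; the smaller value is the limiting reagent in a 1:1:1 reaction, so moles_C equals moles of the limiter.
n_A = mass_A / M_A = 34.88 / 77.39 = 0.450704 mol
n_B = mass_B / M_B = 37.28 / 47.34 = 0.787495 mol
Limiting reagent: A (smaller), n_limiting = 0.450704 mol
mass_C = n_limiting * M_C = 0.450704 * 124.73
mass_C = 56.21630992 g, rounded to 4 dp:

56.2163 g


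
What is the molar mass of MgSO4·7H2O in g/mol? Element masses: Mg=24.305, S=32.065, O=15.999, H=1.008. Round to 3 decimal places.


M = sum(count * atomic_mass) over atoms.
M = 1*24.305 + 1*32.065 + 11*15.999 + 14*1.008
M = 24.305 + 32.065 + 175.989 + 14.112
M = 246.471 g/mol, rounded to 3 dp:

246.471 g/mol


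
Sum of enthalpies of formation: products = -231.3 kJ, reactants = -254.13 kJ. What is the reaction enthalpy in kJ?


dH_rxn = sum(dH_f products) - sum(dH_f reactants)
dH_rxn = -231.3 - (-254.13)
dH_rxn = 22.83 kJ:

22.83 kJ


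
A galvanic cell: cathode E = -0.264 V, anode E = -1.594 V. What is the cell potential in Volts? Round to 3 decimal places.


Standard cell potential: E_cell = E_cathode - E_anode.
E_cell = -0.264 - (-1.594)
E_cell = 1.33 V, rounded to 3 dp:

1.330 V


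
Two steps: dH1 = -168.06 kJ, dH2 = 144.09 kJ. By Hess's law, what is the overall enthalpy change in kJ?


Hess's law: enthalpy is a state function, so add the step enthalpies.
dH_total = dH1 + dH2 = -168.06 + (144.09)
dH_total = -23.97 kJ:

-23.97 kJ


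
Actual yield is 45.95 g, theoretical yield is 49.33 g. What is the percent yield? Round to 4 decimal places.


% yield = 100 * actual / theoretical
% yield = 100 * 45.95 / 49.33
% yield = 93.14818569 %, rounded to 4 dp:

93.1482 %


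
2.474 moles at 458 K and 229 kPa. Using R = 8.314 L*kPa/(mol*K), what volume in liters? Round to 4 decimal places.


PV = nRT, solve for V = nRT / P.
nRT = 2.474 * 8.314 * 458 = 9420.5269
V = 9420.5269 / 229
V = 41.13767205 L, rounded to 4 dp:

41.1377 L


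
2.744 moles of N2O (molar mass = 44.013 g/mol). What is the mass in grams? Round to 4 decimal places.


mass = n * M
mass = 2.744 * 44.013
mass = 120.771672 g, rounded to 4 dp:

120.7717 g


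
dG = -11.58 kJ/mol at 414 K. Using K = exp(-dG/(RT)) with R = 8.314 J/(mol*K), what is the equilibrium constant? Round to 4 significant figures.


dG is in kJ/mol; multiply by 1000 to match R in J/(mol*K).
RT = 8.314 * 414 = 3441.996 J/mol
exponent = -dG*1000 / (RT) = -(-11.58*1000) / 3441.996 = 3.36432698
K = exp(3.36432698)
K = 28.914031, rounded to 4 significant figures:

28.91


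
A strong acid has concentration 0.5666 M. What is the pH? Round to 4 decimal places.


A strong acid dissociates completely, so [H+] equals the given concentration.
pH = -log10([H+]) = -log10(0.5666)
pH = 0.24672343, rounded to 4 dp:

0.2467


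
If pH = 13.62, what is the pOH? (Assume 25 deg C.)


At 25 deg C, pH + pOH = 14.
pOH = 14 - pH = 14 - 13.62
pOH = 0.38:

0.38


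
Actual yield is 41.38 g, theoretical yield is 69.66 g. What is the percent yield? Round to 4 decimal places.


% yield = 100 * actual / theoretical
% yield = 100 * 41.38 / 69.66
% yield = 59.40281367 %, rounded to 4 dp:

59.4028 %


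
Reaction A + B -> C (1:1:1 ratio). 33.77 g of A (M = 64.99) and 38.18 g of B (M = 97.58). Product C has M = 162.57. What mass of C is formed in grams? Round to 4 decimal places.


Find moles of each reactant; the smaller value is the limiting reagent in a 1:1:1 reaction, so moles_C equals moles of the limiter.
n_A = mass_A / M_A = 33.77 / 64.99 = 0.519618 mol
n_B = mass_B / M_B = 38.18 / 97.58 = 0.391269 mol
Limiting reagent: B (smaller), n_limiting = 0.391269 mol
mass_C = n_limiting * M_C = 0.391269 * 162.57
mass_C = 63.60860133 g, rounded to 4 dp:

63.6086 g


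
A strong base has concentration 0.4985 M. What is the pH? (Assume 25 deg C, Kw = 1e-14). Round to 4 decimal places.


A strong base dissociates completely, so [OH-] equals the given concentration.
pOH = -log10([OH-]) = -log10(0.4985) = 0.302335
pH = 14 - pOH = 14 - 0.302335
pH = 13.697665, rounded to 4 dp:

13.6977


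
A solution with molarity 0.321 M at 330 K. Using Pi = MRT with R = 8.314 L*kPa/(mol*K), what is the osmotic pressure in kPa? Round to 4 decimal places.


Osmotic pressure (van't Hoff): Pi = M*R*T.
RT = 8.314 * 330 = 2743.62
Pi = 0.321 * 2743.62
Pi = 880.70202 kPa, rounded to 4 dp:

880.7020 kPa


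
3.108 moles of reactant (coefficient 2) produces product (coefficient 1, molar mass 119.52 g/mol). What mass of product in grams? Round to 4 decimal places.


Use the coefficient ratio to convert reactant moles to product moles, then multiply by the product's molar mass.
moles_P = moles_R * (coeff_P / coeff_R) = 3.108 * (1/2) = 1.554
mass_P = moles_P * M_P = 1.554 * 119.52
mass_P = 185.73408 g, rounded to 4 dp:

185.7341 g


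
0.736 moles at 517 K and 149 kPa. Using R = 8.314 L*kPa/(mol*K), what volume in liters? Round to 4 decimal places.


PV = nRT, solve for V = nRT / P.
nRT = 0.736 * 8.314 * 517 = 3163.5768
V = 3163.5768 / 149
V = 21.23205906 L, rounded to 4 dp:

21.2321 L


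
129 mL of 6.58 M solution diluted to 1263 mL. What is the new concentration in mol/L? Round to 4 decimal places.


Dilution: M1*V1 = M2*V2, solve for M2.
M2 = M1*V1 / V2
M2 = 6.58 * 129 / 1263
M2 = 848.82 / 1263
M2 = 0.67206651 mol/L, rounded to 4 dp:

0.6721 mol/L


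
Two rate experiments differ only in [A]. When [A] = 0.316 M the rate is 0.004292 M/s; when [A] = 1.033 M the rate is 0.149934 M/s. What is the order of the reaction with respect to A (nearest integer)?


Rate is proportional to [A]^n, so rate2/rate1 = ([A]2/[A]1)^n. Take logs to solve for n.
rate2/rate1 = 0.149934 / 0.004292 = 34.9334
[A]2/[A]1 = 1.033 / 0.316 = 3.269
n = ln(34.9334) / ln(3.269) = 3.0
Nearest integer order:

3


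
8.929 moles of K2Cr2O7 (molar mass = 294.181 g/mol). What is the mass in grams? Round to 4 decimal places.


mass = n * M
mass = 8.929 * 294.181
mass = 2626.742149 g, rounded to 4 dp:

2626.7421 g


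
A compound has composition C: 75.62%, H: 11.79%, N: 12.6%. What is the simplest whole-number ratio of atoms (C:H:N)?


Assume 100 g of compound, divide each mass% by atomic mass to get moles, then normalize by the smallest to get a raw atom ratio.
Moles per 100 g: C: 75.62/12.011 = 6.2959, H: 11.79/1.008 = 11.6964, N: 12.6/14.007 = 0.8996
Raw ratio (divide by min = 0.8996): C: 6.999, H: 13.003, N: 1.0
Multiply by 1 to clear fractions: C: 6.999 ~= 7, H: 13.003 ~= 13, N: 1.0 ~= 1
Reduce by GCD to get the simplest whole-number ratio:

7:13:1


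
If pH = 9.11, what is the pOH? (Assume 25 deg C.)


At 25 deg C, pH + pOH = 14.
pOH = 14 - pH = 14 - 9.11
pOH = 4.89:

4.89


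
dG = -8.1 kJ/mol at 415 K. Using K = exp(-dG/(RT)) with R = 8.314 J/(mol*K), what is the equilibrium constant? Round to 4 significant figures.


dG is in kJ/mol; multiply by 1000 to match R in J/(mol*K).
RT = 8.314 * 415 = 3450.31 J/mol
exponent = -dG*1000 / (RT) = -(-8.1*1000) / 3450.31 = 2.34761514
K = exp(2.34761514)
K = 10.460593, rounded to 4 significant figures:

10.46


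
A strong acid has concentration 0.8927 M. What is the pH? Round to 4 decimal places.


A strong acid dissociates completely, so [H+] equals the given concentration.
pH = -log10([H+]) = -log10(0.8927)
pH = 0.04929447, rounded to 4 dp:

0.0493


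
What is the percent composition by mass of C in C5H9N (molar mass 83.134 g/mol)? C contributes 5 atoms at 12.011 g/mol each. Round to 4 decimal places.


pct = 100 * (n_elem * M_elem) / M_total
mass_contribution = 5 * 12.011 = 60.055 g/mol
pct = 100 * 60.055 / 83.134
pct = 72.2387952 %, rounded to 4 dp:

72.2388 %


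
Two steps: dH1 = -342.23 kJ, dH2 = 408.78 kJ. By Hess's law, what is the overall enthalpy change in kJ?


Hess's law: enthalpy is a state function, so add the step enthalpies.
dH_total = dH1 + dH2 = -342.23 + (408.78)
dH_total = 66.55 kJ:

66.55 kJ


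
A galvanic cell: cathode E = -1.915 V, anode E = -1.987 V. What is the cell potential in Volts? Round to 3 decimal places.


Standard cell potential: E_cell = E_cathode - E_anode.
E_cell = -1.915 - (-1.987)
E_cell = 0.072 V, rounded to 3 dp:

0.072 V


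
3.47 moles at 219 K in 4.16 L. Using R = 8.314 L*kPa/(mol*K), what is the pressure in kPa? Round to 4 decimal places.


PV = nRT, solve for P = nRT / V.
nRT = 3.47 * 8.314 * 219 = 6318.058
P = 6318.058 / 4.16
P = 1518.76394231 kPa, rounded to 4 dp:

1518.7639 kPa


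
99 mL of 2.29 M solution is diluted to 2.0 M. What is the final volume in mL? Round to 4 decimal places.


Dilution: M1*V1 = M2*V2, solve for V2.
V2 = M1*V1 / M2
V2 = 2.29 * 99 / 2.0
V2 = 226.71 / 2.0
V2 = 113.355 mL, rounded to 4 dp:

113.3550 mL


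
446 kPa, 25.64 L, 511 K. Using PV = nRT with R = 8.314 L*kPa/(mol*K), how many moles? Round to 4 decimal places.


PV = nRT, solve for n = PV / (RT).
PV = 446 * 25.64 = 11435.44
RT = 8.314 * 511 = 4248.454
n = 11435.44 / 4248.454
n = 2.6916709 mol, rounded to 4 dp:

2.6917 mol


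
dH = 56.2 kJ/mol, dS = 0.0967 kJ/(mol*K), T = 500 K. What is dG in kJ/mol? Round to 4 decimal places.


Gibbs: dG = dH - T*dS (consistent units, dS already in kJ/(mol*K)).
T*dS = 500 * 0.0967 = 48.35
dG = 56.2 - (48.35)
dG = 7.85 kJ/mol, rounded to 4 dp:

7.8500 kJ/mol


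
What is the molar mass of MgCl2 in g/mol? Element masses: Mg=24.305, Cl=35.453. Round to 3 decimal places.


M = sum(count * atomic_mass) over atoms.
M = 1*24.305 + 2*35.453
M = 24.305 + 70.906
M = 95.211 g/mol, rounded to 3 dp:

95.211 g/mol


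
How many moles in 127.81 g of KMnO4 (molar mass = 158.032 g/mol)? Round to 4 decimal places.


n = mass / M
n = 127.81 / 158.032
n = 0.80876025 mol, rounded to 4 dp:

0.8088 mol


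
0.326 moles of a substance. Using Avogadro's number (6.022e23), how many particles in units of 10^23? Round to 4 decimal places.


N = n * NA, then divide by 1e23 for the requested units.
N / 1e23 = n * 6.022
N / 1e23 = 0.326 * 6.022
N / 1e23 = 1.963172, rounded to 4 dp:

1.9632


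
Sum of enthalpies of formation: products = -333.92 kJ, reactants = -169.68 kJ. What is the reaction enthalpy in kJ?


dH_rxn = sum(dH_f products) - sum(dH_f reactants)
dH_rxn = -333.92 - (-169.68)
dH_rxn = -164.24 kJ:

-164.24 kJ


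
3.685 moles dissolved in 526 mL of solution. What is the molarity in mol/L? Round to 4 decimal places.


Convert volume to liters: V_L = V_mL / 1000.
V_L = 526 / 1000 = 0.526 L
M = n / V_L = 3.685 / 0.526
M = 7.00570342 mol/L, rounded to 4 dp:

7.0057 mol/L


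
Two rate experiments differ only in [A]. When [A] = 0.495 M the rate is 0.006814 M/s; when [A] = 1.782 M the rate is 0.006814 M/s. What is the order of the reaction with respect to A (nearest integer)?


Rate is proportional to [A]^n, so rate2/rate1 = ([A]2/[A]1)^n. Take logs to solve for n.
rate2/rate1 = 0.006814 / 0.006814 = 1.0
[A]2/[A]1 = 1.782 / 0.495 = 3.6
n = ln(1.0) / ln(3.6) = 0.0
Nearest integer order:

0


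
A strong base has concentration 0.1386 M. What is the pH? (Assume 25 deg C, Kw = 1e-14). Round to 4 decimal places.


A strong base dissociates completely, so [OH-] equals the given concentration.
pOH = -log10([OH-]) = -log10(0.1386) = 0.858237
pH = 14 - pOH = 14 - 0.858237
pH = 13.141763, rounded to 4 dp:

13.1418
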